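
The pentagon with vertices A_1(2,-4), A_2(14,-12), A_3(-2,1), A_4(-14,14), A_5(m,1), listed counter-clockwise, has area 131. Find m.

Write out the shoelace sum; only the two edges meeting at A_5 involve m:
2·Area = [((-14)·1 − m·14) + (m·(-4) − 2·1)] + 8
       = -18·m + -8 = 262
⇒ m = -15.

-15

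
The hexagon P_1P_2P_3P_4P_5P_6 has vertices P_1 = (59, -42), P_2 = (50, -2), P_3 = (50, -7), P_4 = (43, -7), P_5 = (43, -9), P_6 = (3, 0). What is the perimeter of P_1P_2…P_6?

|P_1P_2| = √((-9)² + (40)²) = √1681 = 41
|P_2P_3| = √((0)² + (-5)²) = √25 = 5
|P_3P_4| = √((-7)² + (0)²) = √49 = 7
|P_4P_5| = √((0)² + (-2)²) = √4 = 2
|P_5P_6| = √((-40)² + (9)²) = √1681 = 41
|P_6P_1| = √((56)² + (-42)²) = √4900 = 70
Perimeter = 41 + 5 + 7 + 2 + 41 + 70 = 166.

166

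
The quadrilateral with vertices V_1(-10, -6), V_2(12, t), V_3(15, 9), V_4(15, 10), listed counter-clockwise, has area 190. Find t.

Write out the shoelace sum; only the two edges meeting at V_2 involve t:
2·Area = [((-10)·t − 12·(-6)) + (12·9 − 15·t)] + 25
       = -25·t + 205 = 380
⇒ t = -7.

-7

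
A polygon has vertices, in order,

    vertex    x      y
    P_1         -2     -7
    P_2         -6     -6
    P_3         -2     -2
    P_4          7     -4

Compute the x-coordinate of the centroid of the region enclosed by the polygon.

Apply the surveyor's formula. First the cross-terms c_i = x_i·y_{i+1} − x_{i+1}·y_i:
  -30, 0, 22, -57  ⇒  2A = -65, A = -32.5.
Then Σ (x_i + x_{i+1})·c_i = 65, so x̄ = 65 / (6·(-32.5)) = -1/3.

-1/3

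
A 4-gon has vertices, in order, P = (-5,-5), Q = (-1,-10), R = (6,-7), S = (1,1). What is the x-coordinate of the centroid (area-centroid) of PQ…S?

0.416

Apply the shoelace (surveyor's) formula. First the cross-terms c_i = x_i·y_{i+1} − x_{i+1}·y_i:
  45, 67, 13, 0  ⇒  2A = 125, A = 62.5.
Then Σ (x_i + x_{i+1})·c_i = 156, so x̄ = 156 / (6·62.5) = 0.416.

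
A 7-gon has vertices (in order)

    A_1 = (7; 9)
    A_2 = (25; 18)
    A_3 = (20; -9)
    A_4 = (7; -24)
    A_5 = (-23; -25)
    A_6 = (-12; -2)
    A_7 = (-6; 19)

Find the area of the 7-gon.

1254.5

Apply the shoelace (surveyor's) formula: 2A = Σ (x_i·y_{i+1} − x_{i+1}·y_i), indices taken mod 7.
Σ = (-99) + (-585) + (-417) + (-727) + (-254) + (-240) + (-187) = -2509
Area = |Σ|/2 = 1254.5.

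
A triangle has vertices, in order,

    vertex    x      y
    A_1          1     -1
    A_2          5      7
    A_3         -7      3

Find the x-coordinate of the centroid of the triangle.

Apply the surveyor's formula. First the cross-terms c_i = x_i·y_{i+1} − x_{i+1}·y_i:
  12, 64, 4  ⇒  2A = 80, A = 40.
Then Σ (x_i + x_{i+1})·c_i = -80, so x̄ = -80 / (6·40) = -1/3.

-1/3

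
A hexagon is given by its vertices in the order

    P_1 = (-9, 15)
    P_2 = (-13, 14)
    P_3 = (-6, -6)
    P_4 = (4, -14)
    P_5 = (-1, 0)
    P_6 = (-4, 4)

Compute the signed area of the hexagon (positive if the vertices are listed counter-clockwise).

Apply the shoelace formula: 2A = Σ (x_i·y_{i+1} − x_{i+1}·y_i), indices taken mod 6.
Σ = (69) + (162) + (108) + (-14) + (-4) + (-24) = 297
Signed area = Σ/2 = 148.5 (positive ⇒ counter-clockwise traversal).

148.5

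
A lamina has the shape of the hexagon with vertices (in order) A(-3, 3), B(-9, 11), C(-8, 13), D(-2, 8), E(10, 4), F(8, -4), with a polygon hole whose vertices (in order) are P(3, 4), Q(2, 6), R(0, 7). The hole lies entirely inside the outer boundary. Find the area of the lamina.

109

Outer boundary:
Apply Gauss's area formula: 2A = Σ (x_i·y_{i+1} − x_{i+1}·y_i), indices taken mod 6.
Σ = (-6) + (-29) + (-38) + (-88) + (-72) + (12) = -221
Area = |Σ|/2 = 110.5.
Hole:
Apply the surveyor's formula: 2A = Σ (x_i·y_{i+1} − x_{i+1}·y_i), indices taken mod 3.
Cross-terms: 10, 14, -21  ⇒  Σ = 3
Area = |Σ|/2 = 1.5.
Net area = 110.5 − 1.5 = 109.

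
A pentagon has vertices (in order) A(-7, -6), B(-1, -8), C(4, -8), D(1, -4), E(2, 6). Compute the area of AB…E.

63

Apply Gauss's area formula: 2A = Σ (x_i·y_{i+1} − x_{i+1}·y_i), indices taken mod 5.
Σ = (50) + (40) + (-8) + (14) + (30) = 126
Area = |Σ|/2 = 63.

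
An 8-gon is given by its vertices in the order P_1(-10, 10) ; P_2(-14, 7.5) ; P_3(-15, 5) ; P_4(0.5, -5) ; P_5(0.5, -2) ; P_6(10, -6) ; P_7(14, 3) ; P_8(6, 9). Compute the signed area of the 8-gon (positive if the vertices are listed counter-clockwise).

285.25

Cross-terms: 65, 42.5, 72.5, 1.5, 17, 114, 108, 150  ⇒  Σ = 570.5
Signed area = Σ/2 = 285.25 (positive ⇒ counter-clockwise traversal).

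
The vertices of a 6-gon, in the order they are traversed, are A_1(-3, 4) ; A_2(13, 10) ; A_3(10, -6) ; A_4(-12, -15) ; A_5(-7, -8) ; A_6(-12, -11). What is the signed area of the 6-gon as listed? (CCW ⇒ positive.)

-295.5

A_1→A_2: (-3)(10) − (13)(4) = -82
A_2→A_3: (13)(-6) − (10)(10) = -178
A_3→A_4: (10)(-15) − (-12)(-6) = -222
A_4→A_5: (-12)(-8) − (-7)(-15) = -9
A_5→A_6: (-7)(-11) − (-12)(-8) = -19
A_6→A_1: (-12)(4) − (-3)(-11) = -81
Σ = -591
Signed area = Σ/2 = -295.5 (negative ⇒ clockwise traversal).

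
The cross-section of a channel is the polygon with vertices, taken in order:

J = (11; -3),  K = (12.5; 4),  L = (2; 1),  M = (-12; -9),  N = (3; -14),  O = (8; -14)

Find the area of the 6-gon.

237.5

Σ = (81.5) + (4.5) + (-6) + (195) + (70) + (130) = 475
Area = |Σ|/2 = 237.5.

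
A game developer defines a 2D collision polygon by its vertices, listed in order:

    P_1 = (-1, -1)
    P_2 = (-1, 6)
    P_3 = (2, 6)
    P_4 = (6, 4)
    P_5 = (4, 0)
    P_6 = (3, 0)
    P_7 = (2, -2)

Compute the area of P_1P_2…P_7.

Apply the surveyor's formula: 2A = Σ (x_i·y_{i+1} − x_{i+1}·y_i), indices taken mod 7.
Σ = (-7) + (-18) + (-28) + (-16) + (0) + (-6) + (-4) = -79
Area = |Σ|/2 = 39.5.

39.5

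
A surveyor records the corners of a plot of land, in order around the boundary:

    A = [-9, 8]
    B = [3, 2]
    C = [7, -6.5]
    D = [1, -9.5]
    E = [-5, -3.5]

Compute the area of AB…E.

A→B: (-9)(2) − (3)(8) = -42
B→C: (3)(-6.5) − (7)(2) = -33.5
C→D: (7)(-9.5) − (1)(-6.5) = -60
D→E: (1)(-3.5) − (-5)(-9.5) = -51
E→A: (-5)(8) − (-9)(-3.5) = -71.5
Σ = -258
Area = |Σ|/2 = 129.

129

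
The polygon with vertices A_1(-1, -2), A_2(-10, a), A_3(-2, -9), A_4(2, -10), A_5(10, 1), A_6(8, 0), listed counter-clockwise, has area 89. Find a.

-8

Write out the shoelace sum; only the two edges meeting at A_2 involve a:
2·Area = [((-1)·a − (-10)·(-2)) + ((-10)·(-9) − (-2)·a)] + 116
       = 1·a + 186 = 178
⇒ a = -8.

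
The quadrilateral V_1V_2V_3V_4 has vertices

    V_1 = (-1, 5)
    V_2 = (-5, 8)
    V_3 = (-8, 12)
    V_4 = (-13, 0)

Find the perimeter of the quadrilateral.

36

|V_1V_2| = √((-4)² + (3)²) = √25 = 5
|V_2V_3| = √((-3)² + (4)²) = √25 = 5
|V_3V_4| = √((-5)² + (-12)²) = √169 = 13
|V_4V_1| = √((12)² + (5)²) = √169 = 13
Perimeter = 5 + 5 + 13 + 13 = 36.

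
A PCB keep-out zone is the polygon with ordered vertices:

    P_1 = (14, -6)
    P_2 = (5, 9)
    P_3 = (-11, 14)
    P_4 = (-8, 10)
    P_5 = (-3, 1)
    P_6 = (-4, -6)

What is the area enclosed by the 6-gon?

239.5

Apply Gauss's area formula: 2A = Σ (x_i·y_{i+1} − x_{i+1}·y_i), indices taken mod 6.
Σ = (156) + (169) + (2) + (22) + (22) + (108) = 479
Area = |Σ|/2 = 239.5.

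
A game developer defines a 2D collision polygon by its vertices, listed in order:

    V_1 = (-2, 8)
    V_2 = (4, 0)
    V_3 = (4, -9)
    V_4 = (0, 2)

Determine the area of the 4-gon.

28

Cross-terms: -32, -36, 8, 4  ⇒  Σ = -56
Area = |Σ|/2 = 28.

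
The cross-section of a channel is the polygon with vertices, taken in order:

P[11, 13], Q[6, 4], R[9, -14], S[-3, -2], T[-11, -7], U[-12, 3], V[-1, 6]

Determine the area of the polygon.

240

Σ = (-34) + (-120) + (-60) + (-1) + (-117) + (-69) + (-79) = -480
Area = |Σ|/2 = 240.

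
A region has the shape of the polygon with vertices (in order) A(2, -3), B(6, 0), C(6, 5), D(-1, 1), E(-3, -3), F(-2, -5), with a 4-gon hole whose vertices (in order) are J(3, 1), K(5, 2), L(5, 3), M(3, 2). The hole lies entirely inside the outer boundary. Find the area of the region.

Outer boundary:
Apply Gauss's area formula: 2A = Σ (x_i·y_{i+1} − x_{i+1}·y_i), indices taken mod 6.
Σ = (18) + (30) + (11) + (6) + (9) + (16) = 90
Area = |Σ|/2 = 45.
Hole:
Cross-terms: 1, 5, 1, -3  ⇒  Σ = 4
Area = |Σ|/2 = 2.
Net area = 45 − 2 = 43.

43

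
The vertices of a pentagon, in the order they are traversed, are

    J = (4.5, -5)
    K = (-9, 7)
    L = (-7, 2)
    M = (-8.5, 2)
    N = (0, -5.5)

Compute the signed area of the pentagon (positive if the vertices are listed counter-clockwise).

Apply the shoelace (surveyor's) formula: 2A = Σ (x_i·y_{i+1} − x_{i+1}·y_i), indices taken mod 5.
J→K: (4.5)(7) − (-9)(-5) = -13.5
K→L: (-9)(2) − (-7)(7) = 31
L→M: (-7)(2) − (-8.5)(2) = 3
M→N: (-8.5)(-5.5) − (0)(2) = 46.75
N→J: (0)(-5) − (4.5)(-5.5) = 24.75
Σ = 92
Signed area = Σ/2 = 46 (positive ⇒ counter-clockwise traversal).

46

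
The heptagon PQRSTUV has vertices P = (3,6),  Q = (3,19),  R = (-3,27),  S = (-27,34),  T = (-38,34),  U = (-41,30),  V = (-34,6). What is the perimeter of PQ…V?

|PQ| = √((0)² + (13)²) = √169 = 13
|QR| = √((-6)² + (8)²) = √100 = 10
|RS| = √((-24)² + (7)²) = √625 = 25
|ST| = √((-11)² + (0)²) = √121 = 11
|TU| = √((-3)² + (-4)²) = √25 = 5
|UV| = √((7)² + (-24)²) = √625 = 25
|VP| = √((37)² + (0)²) = √1369 = 37
Perimeter = 13 + 10 + 25 + 11 + 5 + 25 + 37 = 126.

126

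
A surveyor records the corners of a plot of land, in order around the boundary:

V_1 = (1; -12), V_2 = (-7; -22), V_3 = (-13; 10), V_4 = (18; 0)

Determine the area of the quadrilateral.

429

Σ = (-106) + (-356) + (-180) + (-216) = -858
Area = |Σ|/2 = 429.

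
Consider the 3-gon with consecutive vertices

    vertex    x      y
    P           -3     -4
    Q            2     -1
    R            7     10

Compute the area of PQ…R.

20

Apply the shoelace formula: 2A = Σ (x_i·y_{i+1} − x_{i+1}·y_i), indices taken mod 3.
Σ = (11) + (27) + (2) = 40
Area = |Σ|/2 = 20.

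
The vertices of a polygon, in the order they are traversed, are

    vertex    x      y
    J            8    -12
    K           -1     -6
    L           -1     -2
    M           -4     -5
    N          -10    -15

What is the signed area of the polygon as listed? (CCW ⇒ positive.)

Apply the surveyor's formula: 2A = Σ (x_i·y_{i+1} − x_{i+1}·y_i), indices taken mod 5.
Cross-terms: -60, -4, -3, 10, 240  ⇒  Σ = 183
Signed area = Σ/2 = 91.5 (positive ⇒ counter-clockwise traversal).

91.5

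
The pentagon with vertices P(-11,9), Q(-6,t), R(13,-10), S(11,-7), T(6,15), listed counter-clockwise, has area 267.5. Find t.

The doubled signed area Σ (x_i y_{i+1} − x_{i+1} y_i) is linear in t.
With t=0 it equals 559; the coefficient of t is -24 (from the two edges through Q).
So -24·t + 559 = 2·267.5 = 535 ⇒ t = 1.

1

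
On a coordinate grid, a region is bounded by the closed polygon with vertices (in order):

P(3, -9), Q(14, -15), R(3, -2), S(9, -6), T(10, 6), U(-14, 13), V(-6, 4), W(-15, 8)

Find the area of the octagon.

285.5

Apply the shoelace formula: 2A = Σ (x_i·y_{i+1} − x_{i+1}·y_i), indices taken mod 8.
P→Q: (3)(-15) − (14)(-9) = 81
Q→R: (14)(-2) − (3)(-15) = 17
R→S: (3)(-6) − (9)(-2) = 0
S→T: (9)(6) − (10)(-6) = 114
T→U: (10)(13) − (-14)(6) = 214
U→V: (-14)(4) − (-6)(13) = 22
V→W: (-6)(8) − (-15)(4) = 12
W→P: (-15)(-9) − (3)(8) = 111
Σ = 571
Area = |Σ|/2 = 285.5.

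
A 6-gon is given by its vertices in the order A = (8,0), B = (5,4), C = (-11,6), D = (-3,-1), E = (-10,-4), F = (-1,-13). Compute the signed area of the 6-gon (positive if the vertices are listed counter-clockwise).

Apply the shoelace formula: 2A = Σ (x_i·y_{i+1} − x_{i+1}·y_i), indices taken mod 6.
A→B: (8)(4) − (5)(0) = 32
B→C: (5)(6) − (-11)(4) = 74
C→D: (-11)(-1) − (-3)(6) = 29
D→E: (-3)(-4) − (-10)(-1) = 2
E→F: (-10)(-13) − (-1)(-4) = 126
F→A: (-1)(0) − (8)(-13) = 104
Σ = 367
Signed area = Σ/2 = 183.5 (positive ⇒ counter-clockwise traversal).

183.5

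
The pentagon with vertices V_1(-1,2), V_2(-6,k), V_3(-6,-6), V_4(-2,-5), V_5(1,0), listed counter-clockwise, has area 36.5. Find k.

0

Write out the shoelace sum; only the two edges meeting at V_2 involve k:
2·Area = [((-1)·k − (-6)·2) + ((-6)·(-6) − (-6)·k)] + 25
       = 5·k + 73 = 73
⇒ k = 0.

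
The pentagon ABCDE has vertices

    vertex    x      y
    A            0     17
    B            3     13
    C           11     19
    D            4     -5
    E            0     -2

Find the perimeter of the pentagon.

64

|AB| = √((3)² + (-4)²) = √25 = 5
|BC| = √((8)² + (6)²) = √100 = 10
|CD| = √((-7)² + (-24)²) = √625 = 25
|DE| = √((-4)² + (3)²) = √25 = 5
|EA| = √((0)² + (19)²) = √361 = 19
Perimeter = 5 + 10 + 25 + 5 + 19 = 64.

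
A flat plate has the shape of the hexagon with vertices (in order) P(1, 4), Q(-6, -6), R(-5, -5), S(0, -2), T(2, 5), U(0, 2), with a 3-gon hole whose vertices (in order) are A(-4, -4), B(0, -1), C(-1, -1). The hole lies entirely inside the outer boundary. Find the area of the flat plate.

Outer boundary:
Apply the surveyor's formula: 2A = Σ (x_i·y_{i+1} − x_{i+1}·y_i), indices taken mod 6.
Σ = (18) + (0) + (10) + (4) + (4) + (-2) = 34
Area = |Σ|/2 = 17.
Hole:
Apply the shoelace (surveyor's) formula: 2A = Σ (x_i·y_{i+1} − x_{i+1}·y_i), indices taken mod 3.
Σ = (4) + (-1) + (0) = 3
Area = |Σ|/2 = 1.5.
Net area = 17 − 1.5 = 15.5.

15.5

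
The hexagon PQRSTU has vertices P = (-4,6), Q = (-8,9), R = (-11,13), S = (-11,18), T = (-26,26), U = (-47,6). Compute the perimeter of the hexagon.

104

|PQ| = √((-4)² + (3)²) = √25 = 5
|QR| = √((-3)² + (4)²) = √25 = 5
|RS| = √((0)² + (5)²) = √25 = 5
|ST| = √((-15)² + (8)²) = √289 = 17
|TU| = √((-21)² + (-20)²) = √841 = 29
|UP| = √((43)² + (0)²) = √1849 = 43
Perimeter = 5 + 5 + 5 + 17 + 29 + 43 = 104.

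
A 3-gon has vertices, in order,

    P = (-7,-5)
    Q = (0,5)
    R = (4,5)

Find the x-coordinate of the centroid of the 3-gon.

Apply the surveyor's formula. First the cross-terms c_i = x_i·y_{i+1} − x_{i+1}·y_i:
  -35, -20, 15  ⇒  2A = -40, A = -20.
Then Σ (x_i + x_{i+1})·c_i = 120, so x̄ = 120 / (6·(-20)) = -1.

-1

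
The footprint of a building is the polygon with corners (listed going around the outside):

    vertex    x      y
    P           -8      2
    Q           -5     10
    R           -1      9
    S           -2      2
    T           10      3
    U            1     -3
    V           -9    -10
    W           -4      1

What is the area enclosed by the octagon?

117

Apply Gauss's area formula: 2A = Σ (x_i·y_{i+1} − x_{i+1}·y_i), indices taken mod 8.
Σ = (-70) + (-35) + (16) + (-26) + (-33) + (-37) + (-49) + (0) = -234
Area = |Σ|/2 = 117.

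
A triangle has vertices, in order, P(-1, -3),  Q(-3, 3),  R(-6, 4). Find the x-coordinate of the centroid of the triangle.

-10/3

Apply the shoelace (surveyor's) formula. First the cross-terms c_i = x_i·y_{i+1} − x_{i+1}·y_i:
  -12, 6, 22  ⇒  2A = 16, A = 8.
Then Σ (x_i + x_{i+1})·c_i = -160, so x̄ = -160 / (6·8) = -10/3.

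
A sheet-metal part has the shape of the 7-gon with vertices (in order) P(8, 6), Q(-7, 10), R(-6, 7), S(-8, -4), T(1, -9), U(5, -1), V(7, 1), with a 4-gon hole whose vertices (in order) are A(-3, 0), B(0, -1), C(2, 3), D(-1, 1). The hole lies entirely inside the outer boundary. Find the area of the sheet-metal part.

Outer boundary:
Σ = (122) + (11) + (80) + (76) + (44) + (12) + (34) = 379
Area = |Σ|/2 = 189.5.
Hole:
A→B: (-3)(-1) − (0)(0) = 3
B→C: (0)(3) − (2)(-1) = 2
C→D: (2)(1) − (-1)(3) = 5
D→A: (-1)(0) − (-3)(1) = 3
Σ = 13
Area = |Σ|/2 = 6.5.
Net area = 189.5 − 6.5 = 183.

183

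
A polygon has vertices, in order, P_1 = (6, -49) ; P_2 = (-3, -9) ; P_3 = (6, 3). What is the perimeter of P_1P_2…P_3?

|P_1P_2| = √((-9)² + (40)²) = √1681 = 41
|P_2P_3| = √((9)² + (12)²) = √225 = 15
|P_3P_1| = √((0)² + (-52)²) = √2704 = 52
Perimeter = 41 + 15 + 52 = 108.

108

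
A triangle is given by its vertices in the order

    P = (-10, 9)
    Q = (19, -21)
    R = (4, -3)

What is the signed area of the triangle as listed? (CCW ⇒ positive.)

36

Apply the surveyor's formula: 2A = Σ (x_i·y_{i+1} − x_{i+1}·y_i), indices taken mod 3.
Σ = (39) + (27) + (6) = 72
Signed area = Σ/2 = 36 (positive ⇒ counter-clockwise traversal).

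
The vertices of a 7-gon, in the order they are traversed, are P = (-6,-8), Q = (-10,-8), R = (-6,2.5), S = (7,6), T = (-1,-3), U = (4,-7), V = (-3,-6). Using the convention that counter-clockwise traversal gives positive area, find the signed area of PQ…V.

Apply the surveyor's formula: 2A = Σ (x_i·y_{i+1} − x_{i+1}·y_i), indices taken mod 7.
Σ = (-32) + (-73) + (-53.5) + (-15) + (19) + (-45) + (-12) = -211.5
Signed area = Σ/2 = -105.75 (negative ⇒ clockwise traversal).

-105.75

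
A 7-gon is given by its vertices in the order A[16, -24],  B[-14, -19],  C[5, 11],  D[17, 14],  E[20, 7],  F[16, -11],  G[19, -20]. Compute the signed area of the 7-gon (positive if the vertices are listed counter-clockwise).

-778

Apply Gauss's area formula: 2A = Σ (x_i·y_{i+1} − x_{i+1}·y_i), indices taken mod 7.
A→B: (16)(-19) − (-14)(-24) = -640
B→C: (-14)(11) − (5)(-19) = -59
C→D: (5)(14) − (17)(11) = -117
D→E: (17)(7) − (20)(14) = -161
E→F: (20)(-11) − (16)(7) = -332
F→G: (16)(-20) − (19)(-11) = -111
G→A: (19)(-24) − (16)(-20) = -136
Σ = -1556
Signed area = Σ/2 = -778 (negative ⇒ clockwise traversal).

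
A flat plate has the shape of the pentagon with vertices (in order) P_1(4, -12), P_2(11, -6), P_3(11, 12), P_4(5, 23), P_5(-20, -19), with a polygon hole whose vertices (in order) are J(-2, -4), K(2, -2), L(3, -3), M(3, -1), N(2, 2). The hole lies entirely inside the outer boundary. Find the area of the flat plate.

Outer boundary:
Apply the shoelace formula: 2A = Σ (x_i·y_{i+1} − x_{i+1}·y_i), indices taken mod 5.
Σ = (108) + (198) + (193) + (365) + (316) = 1180
Area = |Σ|/2 = 590.
Hole:
Apply the shoelace formula: 2A = Σ (x_i·y_{i+1} − x_{i+1}·y_i), indices taken mod 5.
Cross-terms: 12, 0, 6, 8, -4  ⇒  Σ = 22
Area = |Σ|/2 = 11.
Net area = 590 − 11 = 579.

579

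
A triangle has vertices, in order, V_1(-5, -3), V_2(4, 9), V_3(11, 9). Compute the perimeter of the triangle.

|V_1V_2| = √((9)² + (12)²) = √225 = 15
|V_2V_3| = √((7)² + (0)²) = √49 = 7
|V_3V_1| = √((-16)² + (-12)²) = √400 = 20
Perimeter = 15 + 7 + 20 = 42.

42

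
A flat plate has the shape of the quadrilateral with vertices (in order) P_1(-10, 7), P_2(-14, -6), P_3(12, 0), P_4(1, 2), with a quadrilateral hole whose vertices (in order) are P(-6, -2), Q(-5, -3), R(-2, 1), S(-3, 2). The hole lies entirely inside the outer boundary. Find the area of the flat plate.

133.5

Outer boundary:
Apply the surveyor's formula: 2A = Σ (x_i·y_{i+1} − x_{i+1}·y_i), indices taken mod 4.
Σ = (158) + (72) + (24) + (27) = 281
Area = |Σ|/2 = 140.5.
Hole:
Apply the shoelace (surveyor's) formula: 2A = Σ (x_i·y_{i+1} − x_{i+1}·y_i), indices taken mod 4.
P→Q: (-6)(-3) − (-5)(-2) = 8
Q→R: (-5)(1) − (-2)(-3) = -11
R→S: (-2)(2) − (-3)(1) = -1
S→P: (-3)(-2) − (-6)(2) = 18
Σ = 14
Area = |Σ|/2 = 7.
Net area = 140.5 − 7 = 133.5.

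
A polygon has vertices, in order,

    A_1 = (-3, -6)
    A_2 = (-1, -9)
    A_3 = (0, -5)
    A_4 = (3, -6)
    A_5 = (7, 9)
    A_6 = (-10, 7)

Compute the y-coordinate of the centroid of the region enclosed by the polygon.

109/55

Apply Gauss's area formula. First the cross-terms c_i = x_i·y_{i+1} − x_{i+1}·y_i:
  21, 5, 15, 69, 139, 81  ⇒  2A = 330, A = 165.
Then Σ (y_i + y_{i+1})·c_i = 1962, so ȳ = 1962 / (6·165) = 109/55.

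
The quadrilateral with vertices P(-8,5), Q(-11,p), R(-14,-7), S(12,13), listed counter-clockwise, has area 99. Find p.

0

The doubled signed area Σ (x_i y_{i+1} − x_{i+1} y_i) is linear in p.
With p=0 it equals 198; the coefficient of p is 6 (from the two edges through Q).
So 6·p + 198 = 2·99 = 198 ⇒ p = 0.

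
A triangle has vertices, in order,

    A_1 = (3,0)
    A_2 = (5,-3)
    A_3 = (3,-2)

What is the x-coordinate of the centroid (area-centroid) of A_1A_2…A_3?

11/3

Apply the surveyor's formula. First the cross-terms c_i = x_i·y_{i+1} − x_{i+1}·y_i:
  -9, -1, 6  ⇒  2A = -4, A = -2.
Then Σ (x_i + x_{i+1})·c_i = -44, so x̄ = -44 / (6·(-2)) = 11/3.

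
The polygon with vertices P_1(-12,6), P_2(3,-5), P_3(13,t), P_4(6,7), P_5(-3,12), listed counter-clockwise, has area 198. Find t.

The doubled signed area Σ (x_i y_{i+1} − x_{i+1} y_i) is linear in t.
With t=0 it equals 417; the coefficient of t is -3 (from the two edges through P_3).
So -3·t + 417 = 2·198 = 396 ⇒ t = 7.

7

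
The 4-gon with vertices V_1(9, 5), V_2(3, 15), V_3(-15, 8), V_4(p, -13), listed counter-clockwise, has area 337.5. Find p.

2

Write out the shoelace sum; only the two edges meeting at V_4 involve p:
2·Area = [((-15)·(-13) − p·8) + (p·5 − 9·(-13))] + 369
       = -3·p + 681 = 675
⇒ p = 2.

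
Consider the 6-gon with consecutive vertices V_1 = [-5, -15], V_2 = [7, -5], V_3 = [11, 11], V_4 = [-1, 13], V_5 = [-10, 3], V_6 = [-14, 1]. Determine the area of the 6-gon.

395

Apply the shoelace (surveyor's) formula: 2A = Σ (x_i·y_{i+1} − x_{i+1}·y_i), indices taken mod 6.
Σ = (130) + (132) + (154) + (127) + (32) + (215) = 790
Area = |Σ|/2 = 395.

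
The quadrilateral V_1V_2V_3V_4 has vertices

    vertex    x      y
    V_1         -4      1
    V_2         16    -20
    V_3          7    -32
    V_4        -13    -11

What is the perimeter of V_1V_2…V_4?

|V_1V_2| = √((20)² + (-21)²) = √841 = 29
|V_2V_3| = √((-9)² + (-12)²) = √225 = 15
|V_3V_4| = √((-20)² + (21)²) = √841 = 29
|V_4V_1| = √((9)² + (12)²) = √225 = 15
Perimeter = 29 + 15 + 29 + 15 = 88.

88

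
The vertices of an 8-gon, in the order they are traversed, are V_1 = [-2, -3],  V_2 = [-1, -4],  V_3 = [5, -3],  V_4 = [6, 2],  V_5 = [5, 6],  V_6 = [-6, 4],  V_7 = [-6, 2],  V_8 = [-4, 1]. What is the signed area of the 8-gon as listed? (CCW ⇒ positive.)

Cross-terms: 5, 23, 28, 26, 56, 12, 2, 14  ⇒  Σ = 166
Signed area = Σ/2 = 83 (positive ⇒ counter-clockwise traversal).

83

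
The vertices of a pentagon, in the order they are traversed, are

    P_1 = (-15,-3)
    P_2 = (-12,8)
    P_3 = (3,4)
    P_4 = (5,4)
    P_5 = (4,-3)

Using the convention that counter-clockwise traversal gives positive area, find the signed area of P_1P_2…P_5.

-162

Apply Gauss's area formula: 2A = Σ (x_i·y_{i+1} − x_{i+1}·y_i), indices taken mod 5.
Σ = (-156) + (-72) + (-8) + (-31) + (-57) = -324
Signed area = Σ/2 = -162 (negative ⇒ clockwise traversal).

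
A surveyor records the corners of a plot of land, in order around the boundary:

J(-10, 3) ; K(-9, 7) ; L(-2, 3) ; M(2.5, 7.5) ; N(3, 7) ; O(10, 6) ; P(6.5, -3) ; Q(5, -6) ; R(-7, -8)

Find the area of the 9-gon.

Apply the shoelace (surveyor's) formula: 2A = Σ (x_i·y_{i+1} − x_{i+1}·y_i), indices taken mod 9.
Σ = (-43) + (-13) + (-22.5) + (-5) + (-52) + (-69) + (-24) + (-82) + (-101) = -411.5
Area = |Σ|/2 = 205.75.

205.75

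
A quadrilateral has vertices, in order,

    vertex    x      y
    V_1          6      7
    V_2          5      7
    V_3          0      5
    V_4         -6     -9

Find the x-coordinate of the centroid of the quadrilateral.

11/111

Apply Gauss's area formula. First the cross-terms c_i = x_i·y_{i+1} − x_{i+1}·y_i:
  7, 25, 30, 12  ⇒  2A = 74, A = 37.
Then Σ (x_i + x_{i+1})·c_i = 22, so x̄ = 22 / (6·37) = 11/111.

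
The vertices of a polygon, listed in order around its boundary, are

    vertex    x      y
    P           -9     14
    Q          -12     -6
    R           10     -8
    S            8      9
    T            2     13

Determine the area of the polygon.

381.5

Σ = (222) + (156) + (154) + (86) + (145) = 763
Area = |Σ|/2 = 381.5.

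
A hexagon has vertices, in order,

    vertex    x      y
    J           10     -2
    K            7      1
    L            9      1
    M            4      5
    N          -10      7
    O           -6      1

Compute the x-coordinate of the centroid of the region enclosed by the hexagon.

-0.12

Apply Gauss's area formula. First the cross-terms c_i = x_i·y_{i+1} − x_{i+1}·y_i:
  24, -2, 41, 78, 32, 2  ⇒  2A = 175, A = 87.5.
Then Σ (x_i + x_{i+1})·c_i = -63, so x̄ = -63 / (6·87.5) = -0.12.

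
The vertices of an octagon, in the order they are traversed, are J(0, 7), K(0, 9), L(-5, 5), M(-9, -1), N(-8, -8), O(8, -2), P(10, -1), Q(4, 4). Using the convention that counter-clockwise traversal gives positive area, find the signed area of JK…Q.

Apply Gauss's area formula: 2A = Σ (x_i·y_{i+1} − x_{i+1}·y_i), indices taken mod 8.
Σ = (0) + (45) + (50) + (64) + (80) + (12) + (44) + (28) = 323
Signed area = Σ/2 = 161.5 (positive ⇒ counter-clockwise traversal).

161.5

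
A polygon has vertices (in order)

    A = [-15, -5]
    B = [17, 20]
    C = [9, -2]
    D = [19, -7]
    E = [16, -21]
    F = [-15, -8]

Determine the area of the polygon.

614.5

A→B: (-15)(20) − (17)(-5) = -215
B→C: (17)(-2) − (9)(20) = -214
C→D: (9)(-7) − (19)(-2) = -25
D→E: (19)(-21) − (16)(-7) = -287
E→F: (16)(-8) − (-15)(-21) = -443
F→A: (-15)(-5) − (-15)(-8) = -45
Σ = -1229
Area = |Σ|/2 = 614.5.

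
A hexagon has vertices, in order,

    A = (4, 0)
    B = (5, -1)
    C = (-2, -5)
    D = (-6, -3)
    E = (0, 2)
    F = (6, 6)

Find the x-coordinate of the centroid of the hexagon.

55/103

Apply the shoelace formula. First the cross-terms c_i = x_i·y_{i+1} − x_{i+1}·y_i:
  -4, -27, -24, -12, -12, -24  ⇒  2A = -103, A = -51.5.
Then Σ (x_i + x_{i+1})·c_i = -165, so x̄ = -165 / (6·(-51.5)) = 55/103.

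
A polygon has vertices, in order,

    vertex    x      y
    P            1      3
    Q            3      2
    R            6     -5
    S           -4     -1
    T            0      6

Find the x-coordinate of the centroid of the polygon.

Apply the surveyor's formula. First the cross-terms c_i = x_i·y_{i+1} − x_{i+1}·y_i:
  -7, -27, -26, -24, -6  ⇒  2A = -90, A = -45.
Then Σ (x_i + x_{i+1})·c_i = -233, so x̄ = -233 / (6·(-45)) = 233/270.

233/270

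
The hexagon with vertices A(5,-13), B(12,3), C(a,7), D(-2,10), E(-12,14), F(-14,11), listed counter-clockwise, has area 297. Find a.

6

Write out the shoelace sum; only the two edges meeting at C involve a:
2·Area = [(12·7 − a·3) + (a·10 − (-2)·7)] + 454
       = 7·a + 552 = 594
⇒ a = 6.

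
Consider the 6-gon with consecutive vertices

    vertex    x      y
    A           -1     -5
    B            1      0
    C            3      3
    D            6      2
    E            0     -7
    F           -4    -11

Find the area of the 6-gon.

Σ = (5) + (3) + (-12) + (-42) + (-28) + (9) = -65
Area = |Σ|/2 = 32.5.

32.5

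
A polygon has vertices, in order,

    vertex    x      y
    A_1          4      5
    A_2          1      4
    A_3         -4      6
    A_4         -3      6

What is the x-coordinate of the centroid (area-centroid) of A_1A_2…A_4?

Apply the shoelace formula. First the cross-terms c_i = x_i·y_{i+1} − x_{i+1}·y_i:
  11, 22, -6, -39  ⇒  2A = -12, A = -6.
Then Σ (x_i + x_{i+1})·c_i = -8, so x̄ = -8 / (6·(-6)) = 2/9.

2/9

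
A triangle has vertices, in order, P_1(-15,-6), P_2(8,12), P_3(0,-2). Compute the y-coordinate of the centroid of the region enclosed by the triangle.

4/3

Apply the shoelace formula. First the cross-terms c_i = x_i·y_{i+1} − x_{i+1}·y_i:
  -132, -16, -30  ⇒  2A = -178, A = -89.
Then Σ (y_i + y_{i+1})·c_i = -712, so ȳ = -712 / (6·(-89)) = 4/3.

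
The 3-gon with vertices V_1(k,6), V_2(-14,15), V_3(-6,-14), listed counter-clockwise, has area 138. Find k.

-2

The doubled signed area Σ (x_i y_{i+1} − x_{i+1} y_i) is linear in k.
With k=0 it equals 334; the coefficient of k is 29 (from the two edges through V_1).
So 29·k + 334 = 2·138 = 276 ⇒ k = -2.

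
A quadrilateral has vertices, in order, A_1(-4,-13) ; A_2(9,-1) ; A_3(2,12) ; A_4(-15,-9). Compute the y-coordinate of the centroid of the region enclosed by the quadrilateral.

Apply Gauss's area formula. First the cross-terms c_i = x_i·y_{i+1} − x_{i+1}·y_i:
  121, 110, 162, 159  ⇒  2A = 552, A = 276.
Then Σ (y_i + y_{i+1})·c_i = -3496, so ȳ = -3496 / (6·276) = -19/9.

-19/9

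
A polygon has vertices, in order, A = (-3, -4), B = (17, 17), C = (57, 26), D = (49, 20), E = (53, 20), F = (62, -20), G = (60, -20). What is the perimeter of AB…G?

|AB| = √((20)² + (21)²) = √841 = 29
|BC| = √((40)² + (9)²) = √1681 = 41
|CD| = √((-8)² + (-6)²) = √100 = 10
|DE| = √((4)² + (0)²) = √16 = 4
|EF| = √((9)² + (-40)²) = √1681 = 41
|FG| = √((-2)² + (0)²) = √4 = 2
|GA| = √((-63)² + (16)²) = √4225 = 65
Perimeter = 29 + 41 + 10 + 4 + 41 + 2 + 65 = 192.

192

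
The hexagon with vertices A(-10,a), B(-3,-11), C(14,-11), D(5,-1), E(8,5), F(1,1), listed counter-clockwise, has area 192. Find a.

0

Write out the shoelace sum; only the two edges meeting at A involve a:
2·Area = [(1·a − (-10)·1) + ((-10)·(-11) − (-3)·a)] + 264
       = 4·a + 384 = 384
⇒ a = 0.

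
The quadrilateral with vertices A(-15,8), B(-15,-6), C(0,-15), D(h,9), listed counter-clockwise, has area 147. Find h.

The doubled signed area Σ (x_i y_{i+1} − x_{i+1} y_i) is linear in h.
With h=0 it equals 570; the coefficient of h is 23 (from the two edges through D).
So 23·h + 570 = 2·147 = 294 ⇒ h = -12.

-12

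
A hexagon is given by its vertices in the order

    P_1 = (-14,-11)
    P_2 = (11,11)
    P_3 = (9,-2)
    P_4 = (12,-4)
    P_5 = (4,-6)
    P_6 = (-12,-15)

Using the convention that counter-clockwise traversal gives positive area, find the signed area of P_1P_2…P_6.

-216

Σ = (-33) + (-121) + (-12) + (-56) + (-132) + (-78) = -432
Signed area = Σ/2 = -216 (negative ⇒ clockwise traversal).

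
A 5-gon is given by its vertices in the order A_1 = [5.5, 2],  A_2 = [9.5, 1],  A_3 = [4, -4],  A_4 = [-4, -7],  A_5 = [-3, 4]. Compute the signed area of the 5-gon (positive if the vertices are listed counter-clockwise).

-82.25

Apply Gauss's area formula: 2A = Σ (x_i·y_{i+1} − x_{i+1}·y_i), indices taken mod 5.
Σ = (-13.5) + (-42) + (-44) + (-37) + (-28) = -164.5
Signed area = Σ/2 = -82.25 (negative ⇒ clockwise traversal).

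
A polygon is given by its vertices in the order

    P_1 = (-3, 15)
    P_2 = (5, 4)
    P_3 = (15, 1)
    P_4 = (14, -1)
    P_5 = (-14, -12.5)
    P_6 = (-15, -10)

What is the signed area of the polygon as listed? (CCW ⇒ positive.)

Σ = (-87) + (-55) + (-29) + (-189) + (-47.5) + (-255) = -662.5
Signed area = Σ/2 = -331.25 (negative ⇒ clockwise traversal).

-331.25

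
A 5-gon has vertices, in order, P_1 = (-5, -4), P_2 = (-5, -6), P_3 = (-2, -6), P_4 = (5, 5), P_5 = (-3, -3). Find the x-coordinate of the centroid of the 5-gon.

-142/135

Apply the shoelace formula. First the cross-terms c_i = x_i·y_{i+1} − x_{i+1}·y_i:
  10, 18, 20, 0, -3  ⇒  2A = 45, A = 22.5.
Then Σ (x_i + x_{i+1})·c_i = -142, so x̄ = -142 / (6·22.5) = -142/135.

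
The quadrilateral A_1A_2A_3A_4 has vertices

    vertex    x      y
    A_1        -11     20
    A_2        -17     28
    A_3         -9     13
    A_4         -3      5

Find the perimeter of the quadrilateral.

54

|A_1A_2| = √((-6)² + (8)²) = √100 = 10
|A_2A_3| = √((8)² + (-15)²) = √289 = 17
|A_3A_4| = √((6)² + (-8)²) = √100 = 10
|A_4A_1| = √((-8)² + (15)²) = √289 = 17
Perimeter = 10 + 17 + 10 + 17 = 54.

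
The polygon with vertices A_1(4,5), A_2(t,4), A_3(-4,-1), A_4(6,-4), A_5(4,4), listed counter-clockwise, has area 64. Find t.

-5

The doubled signed area Σ (x_i y_{i+1} − x_{i+1} y_i) is linear in t.
With t=0 it equals 98; the coefficient of t is -6 (from the two edges through A_2).
So -6·t + 98 = 2·64 = 128 ⇒ t = -5.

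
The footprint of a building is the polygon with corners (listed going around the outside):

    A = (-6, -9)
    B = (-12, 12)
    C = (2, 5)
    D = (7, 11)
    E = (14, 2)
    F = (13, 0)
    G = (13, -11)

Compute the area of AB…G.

Σ = (-180) + (-84) + (-13) + (-140) + (-26) + (-143) + (-183) = -769
Area = |Σ|/2 = 384.5.

384.5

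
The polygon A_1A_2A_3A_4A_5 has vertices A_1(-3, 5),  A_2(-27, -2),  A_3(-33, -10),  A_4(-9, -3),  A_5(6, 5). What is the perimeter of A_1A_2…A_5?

|A_1A_2| = √((-24)² + (-7)²) = √625 = 25
|A_2A_3| = √((-6)² + (-8)²) = √100 = 10
|A_3A_4| = √((24)² + (7)²) = √625 = 25
|A_4A_5| = √((15)² + (8)²) = √289 = 17
|A_5A_1| = √((-9)² + (0)²) = √81 = 9
Perimeter = 25 + 10 + 25 + 17 + 9 = 86.

86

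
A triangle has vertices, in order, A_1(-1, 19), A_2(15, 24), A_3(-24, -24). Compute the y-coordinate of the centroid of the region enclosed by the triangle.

Apply Gauss's area formula. First the cross-terms c_i = x_i·y_{i+1} − x_{i+1}·y_i:
  -309, 216, -480  ⇒  2A = -573, A = -286.5.
Then Σ (y_i + y_{i+1})·c_i = -10887, so ȳ = -10887 / (6·(-286.5)) = 19/3.

19/3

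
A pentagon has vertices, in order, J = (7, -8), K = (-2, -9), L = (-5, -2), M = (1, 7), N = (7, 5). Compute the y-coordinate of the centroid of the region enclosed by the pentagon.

-229/144

Apply the surveyor's formula. First the cross-terms c_i = x_i·y_{i+1} − x_{i+1}·y_i:
  -79, -41, -33, -44, -91  ⇒  2A = -288, A = -144.
Then Σ (y_i + y_{i+1})·c_i = 1374, so ȳ = 1374 / (6·(-144)) = -229/144.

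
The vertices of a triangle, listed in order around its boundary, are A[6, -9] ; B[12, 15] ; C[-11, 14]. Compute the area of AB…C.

273

A→B: (6)(15) − (12)(-9) = 198
B→C: (12)(14) − (-11)(15) = 333
C→A: (-11)(-9) − (6)(14) = 15
Σ = 546
Area = |Σ|/2 = 273.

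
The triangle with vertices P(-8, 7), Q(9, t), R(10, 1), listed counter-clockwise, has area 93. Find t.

-9

The doubled signed area Σ (x_i y_{i+1} − x_{i+1} y_i) is linear in t.
With t=0 it equals 24; the coefficient of t is -18 (from the two edges through Q).
So -18·t + 24 = 2·93 = 186 ⇒ t = -9.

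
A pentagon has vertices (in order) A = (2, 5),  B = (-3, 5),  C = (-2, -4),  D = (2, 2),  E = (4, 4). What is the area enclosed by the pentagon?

31.5

Apply the shoelace (surveyor's) formula: 2A = Σ (x_i·y_{i+1} − x_{i+1}·y_i), indices taken mod 5.
Σ = (25) + (22) + (4) + (0) + (12) = 63
Area = |Σ|/2 = 31.5.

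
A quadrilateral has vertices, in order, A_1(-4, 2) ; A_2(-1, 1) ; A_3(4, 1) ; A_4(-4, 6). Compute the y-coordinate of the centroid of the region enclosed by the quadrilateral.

308/111

Apply Gauss's area formula. First the cross-terms c_i = x_i·y_{i+1} − x_{i+1}·y_i:
  -2, -5, 28, 16  ⇒  2A = 37, A = 18.5.
Then Σ (y_i + y_{i+1})·c_i = 308, so ȳ = 308 / (6·18.5) = 308/111.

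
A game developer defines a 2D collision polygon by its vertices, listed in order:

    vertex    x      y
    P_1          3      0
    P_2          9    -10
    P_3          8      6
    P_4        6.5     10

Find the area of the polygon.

57.5

Apply the surveyor's formula: 2A = Σ (x_i·y_{i+1} − x_{i+1}·y_i), indices taken mod 4.
Σ = (-30) + (134) + (41) + (-30) = 115
Area = |Σ|/2 = 57.5.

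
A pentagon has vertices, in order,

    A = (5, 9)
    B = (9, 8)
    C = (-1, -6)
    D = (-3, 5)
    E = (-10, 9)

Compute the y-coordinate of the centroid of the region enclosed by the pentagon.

479/111

Apply the surveyor's formula. First the cross-terms c_i = x_i·y_{i+1} − x_{i+1}·y_i:
  -41, -46, -23, 23, -135  ⇒  2A = -222, A = -111.
Then Σ (y_i + y_{i+1})·c_i = -2874, so ȳ = -2874 / (6·(-111)) = 479/111.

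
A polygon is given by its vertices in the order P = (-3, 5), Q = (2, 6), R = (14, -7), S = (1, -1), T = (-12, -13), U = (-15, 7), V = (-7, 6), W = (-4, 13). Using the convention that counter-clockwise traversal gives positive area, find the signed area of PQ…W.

Σ = (-28) + (-98) + (-7) + (-25) + (-279) + (-41) + (-67) + (19) = -526
Signed area = Σ/2 = -263 (negative ⇒ clockwise traversal).

-263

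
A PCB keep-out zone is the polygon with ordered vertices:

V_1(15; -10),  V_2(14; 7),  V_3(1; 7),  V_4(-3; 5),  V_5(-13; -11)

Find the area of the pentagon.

377.5

Apply the shoelace formula: 2A = Σ (x_i·y_{i+1} − x_{i+1}·y_i), indices taken mod 5.
Cross-terms: 245, 91, 26, 98, 295  ⇒  Σ = 755
Area = |Σ|/2 = 377.5.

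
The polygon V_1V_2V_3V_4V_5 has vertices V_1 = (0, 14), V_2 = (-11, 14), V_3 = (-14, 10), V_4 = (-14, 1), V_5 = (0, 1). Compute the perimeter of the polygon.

52

|V_1V_2| = √((-11)² + (0)²) = √121 = 11
|V_2V_3| = √((-3)² + (-4)²) = √25 = 5
|V_3V_4| = √((0)² + (-9)²) = √81 = 9
|V_4V_5| = √((14)² + (0)²) = √196 = 14
|V_5V_1| = √((0)² + (13)²) = √169 = 13
Perimeter = 11 + 5 + 9 + 14 + 13 = 52.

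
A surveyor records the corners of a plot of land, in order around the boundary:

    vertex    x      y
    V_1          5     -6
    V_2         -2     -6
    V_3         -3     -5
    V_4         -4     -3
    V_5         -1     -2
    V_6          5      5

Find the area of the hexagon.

Σ = (-42) + (-8) + (-11) + (5) + (5) + (-55) = -106
Area = |Σ|/2 = 53.

53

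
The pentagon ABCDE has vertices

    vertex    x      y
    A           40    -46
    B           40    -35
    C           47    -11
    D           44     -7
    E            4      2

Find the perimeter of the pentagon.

142

|AB| = √((0)² + (11)²) = √121 = 11
|BC| = √((7)² + (24)²) = √625 = 25
|CD| = √((-3)² + (4)²) = √25 = 5
|DE| = √((-40)² + (9)²) = √1681 = 41
|EA| = √((36)² + (-48)²) = √3600 = 60
Perimeter = 11 + 25 + 5 + 41 + 60 = 142.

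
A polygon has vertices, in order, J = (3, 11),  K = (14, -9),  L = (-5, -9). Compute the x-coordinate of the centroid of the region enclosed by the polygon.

Apply the surveyor's formula. First the cross-terms c_i = x_i·y_{i+1} − x_{i+1}·y_i:
  -181, -171, -28  ⇒  2A = -380, A = -190.
Then Σ (x_i + x_{i+1})·c_i = -4560, so x̄ = -4560 / (6·(-190)) = 4.

4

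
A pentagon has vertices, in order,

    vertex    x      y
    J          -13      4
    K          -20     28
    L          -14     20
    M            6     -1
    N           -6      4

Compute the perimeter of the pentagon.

84

|JK| = √((-7)² + (24)²) = √625 = 25
|KL| = √((6)² + (-8)²) = √100 = 10
|LM| = √((20)² + (-21)²) = √841 = 29
|MN| = √((-12)² + (5)²) = √169 = 13
|NJ| = √((-7)² + (0)²) = √49 = 7
Perimeter = 25 + 10 + 29 + 13 + 7 = 84.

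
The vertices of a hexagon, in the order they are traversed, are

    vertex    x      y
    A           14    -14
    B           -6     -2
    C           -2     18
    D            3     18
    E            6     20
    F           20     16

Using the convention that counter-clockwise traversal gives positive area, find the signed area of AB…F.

Cross-terms: -112, -112, -90, -48, -304, -504  ⇒  Σ = -1170
Signed area = Σ/2 = -585 (negative ⇒ clockwise traversal).

-585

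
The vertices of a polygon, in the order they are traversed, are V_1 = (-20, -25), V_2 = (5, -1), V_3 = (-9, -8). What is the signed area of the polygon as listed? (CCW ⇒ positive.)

Apply the surveyor's formula: 2A = Σ (x_i·y_{i+1} − x_{i+1}·y_i), indices taken mod 3.
Σ = (145) + (-49) + (65) = 161
Signed area = Σ/2 = 80.5 (positive ⇒ counter-clockwise traversal).

80.5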